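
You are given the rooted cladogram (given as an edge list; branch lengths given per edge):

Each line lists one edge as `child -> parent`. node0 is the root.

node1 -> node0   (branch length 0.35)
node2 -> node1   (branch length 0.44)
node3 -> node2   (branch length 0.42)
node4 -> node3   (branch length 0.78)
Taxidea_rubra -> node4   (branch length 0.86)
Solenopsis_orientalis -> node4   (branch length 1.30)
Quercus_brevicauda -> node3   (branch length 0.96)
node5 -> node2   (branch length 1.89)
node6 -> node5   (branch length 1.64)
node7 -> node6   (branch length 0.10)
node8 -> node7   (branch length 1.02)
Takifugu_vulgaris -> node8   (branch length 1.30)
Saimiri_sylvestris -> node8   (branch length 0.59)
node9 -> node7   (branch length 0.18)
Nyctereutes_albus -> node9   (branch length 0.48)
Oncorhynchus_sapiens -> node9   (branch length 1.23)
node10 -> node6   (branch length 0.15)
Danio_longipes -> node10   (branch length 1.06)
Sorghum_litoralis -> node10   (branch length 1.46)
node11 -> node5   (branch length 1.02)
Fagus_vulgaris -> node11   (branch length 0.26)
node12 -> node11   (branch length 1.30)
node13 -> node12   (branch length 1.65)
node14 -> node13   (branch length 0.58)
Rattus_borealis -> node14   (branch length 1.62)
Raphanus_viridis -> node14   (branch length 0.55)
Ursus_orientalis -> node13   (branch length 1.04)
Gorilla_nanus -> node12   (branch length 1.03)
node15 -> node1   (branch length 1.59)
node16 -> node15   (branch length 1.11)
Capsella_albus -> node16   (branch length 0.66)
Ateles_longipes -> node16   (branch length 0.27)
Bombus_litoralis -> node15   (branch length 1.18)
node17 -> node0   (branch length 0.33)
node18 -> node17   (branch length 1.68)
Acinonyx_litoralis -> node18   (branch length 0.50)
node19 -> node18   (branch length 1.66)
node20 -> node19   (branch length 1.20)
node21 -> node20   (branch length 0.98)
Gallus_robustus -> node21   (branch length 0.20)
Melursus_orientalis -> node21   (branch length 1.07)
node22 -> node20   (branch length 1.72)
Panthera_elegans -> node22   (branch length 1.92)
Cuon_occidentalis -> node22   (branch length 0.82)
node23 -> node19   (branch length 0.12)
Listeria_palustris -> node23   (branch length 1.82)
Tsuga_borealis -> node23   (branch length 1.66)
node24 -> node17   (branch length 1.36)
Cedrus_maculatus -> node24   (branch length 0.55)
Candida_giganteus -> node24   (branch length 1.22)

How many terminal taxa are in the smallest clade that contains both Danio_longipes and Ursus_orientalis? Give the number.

The MRCA of Danio_longipes and Ursus_orientalis is the node subtending ((((Takifugu_vulgaris,Saimiri_sylvestris),(Nyctereutes_albus,Oncorhynchus_sapiens)),(Danio_longipes,Sorghum_litoralis)),(Fagus_vulgaris,(((Rattus_borealis,Raphanus_viridis),Ursus_orientalis),Gorilla_nanus))).
That clade contains 11 terminal taxa: Danio_longipes, Fagus_vulgaris, Gorilla_nanus, Nyctereutes_albus, Oncorhynchus_sapiens, Raphanus_viridis, Rattus_borealis, Saimiri_sylvestris, Sorghum_litoralis, Takifugu_vulgaris, Ursus_orientalis.

11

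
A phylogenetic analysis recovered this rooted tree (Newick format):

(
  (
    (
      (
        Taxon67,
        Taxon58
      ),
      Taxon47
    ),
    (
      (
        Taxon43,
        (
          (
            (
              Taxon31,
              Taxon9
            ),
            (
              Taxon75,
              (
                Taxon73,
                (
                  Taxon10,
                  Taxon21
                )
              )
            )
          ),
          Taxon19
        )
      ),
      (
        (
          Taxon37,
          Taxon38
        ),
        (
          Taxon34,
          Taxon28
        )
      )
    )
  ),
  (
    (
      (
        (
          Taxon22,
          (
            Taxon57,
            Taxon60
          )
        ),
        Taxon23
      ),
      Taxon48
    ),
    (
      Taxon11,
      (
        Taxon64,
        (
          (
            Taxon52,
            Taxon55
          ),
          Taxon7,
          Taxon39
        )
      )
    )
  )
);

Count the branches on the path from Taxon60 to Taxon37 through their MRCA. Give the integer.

The MRCA of Taxon60 and Taxon37 is the root of the tree.
From Taxon60 up to that node: 6 branches. From Taxon37 up to the same node: 5 branches. Total: 6 + 5 = 11.

11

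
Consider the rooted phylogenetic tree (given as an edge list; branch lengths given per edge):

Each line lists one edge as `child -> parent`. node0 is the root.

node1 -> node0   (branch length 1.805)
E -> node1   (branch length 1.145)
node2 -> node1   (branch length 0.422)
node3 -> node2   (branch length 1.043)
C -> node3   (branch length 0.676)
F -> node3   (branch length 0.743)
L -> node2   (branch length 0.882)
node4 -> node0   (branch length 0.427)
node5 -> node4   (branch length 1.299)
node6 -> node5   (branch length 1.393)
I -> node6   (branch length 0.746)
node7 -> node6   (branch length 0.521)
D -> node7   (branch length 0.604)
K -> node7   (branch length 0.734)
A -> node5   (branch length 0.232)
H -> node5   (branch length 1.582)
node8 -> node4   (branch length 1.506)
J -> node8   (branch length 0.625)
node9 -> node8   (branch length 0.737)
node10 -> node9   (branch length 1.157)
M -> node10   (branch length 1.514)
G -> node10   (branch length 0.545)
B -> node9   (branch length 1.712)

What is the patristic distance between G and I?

The path runs G → … → MRCA → … → I; the MRCA is the node subtending (((I,(D,K)),A,H),(J,((M,G),B))).
Branch lengths along that path: 0.545 + 1.157 + 0.737 + 1.506 + 1.299 + 1.393 + 0.746 = 7.383.

7.383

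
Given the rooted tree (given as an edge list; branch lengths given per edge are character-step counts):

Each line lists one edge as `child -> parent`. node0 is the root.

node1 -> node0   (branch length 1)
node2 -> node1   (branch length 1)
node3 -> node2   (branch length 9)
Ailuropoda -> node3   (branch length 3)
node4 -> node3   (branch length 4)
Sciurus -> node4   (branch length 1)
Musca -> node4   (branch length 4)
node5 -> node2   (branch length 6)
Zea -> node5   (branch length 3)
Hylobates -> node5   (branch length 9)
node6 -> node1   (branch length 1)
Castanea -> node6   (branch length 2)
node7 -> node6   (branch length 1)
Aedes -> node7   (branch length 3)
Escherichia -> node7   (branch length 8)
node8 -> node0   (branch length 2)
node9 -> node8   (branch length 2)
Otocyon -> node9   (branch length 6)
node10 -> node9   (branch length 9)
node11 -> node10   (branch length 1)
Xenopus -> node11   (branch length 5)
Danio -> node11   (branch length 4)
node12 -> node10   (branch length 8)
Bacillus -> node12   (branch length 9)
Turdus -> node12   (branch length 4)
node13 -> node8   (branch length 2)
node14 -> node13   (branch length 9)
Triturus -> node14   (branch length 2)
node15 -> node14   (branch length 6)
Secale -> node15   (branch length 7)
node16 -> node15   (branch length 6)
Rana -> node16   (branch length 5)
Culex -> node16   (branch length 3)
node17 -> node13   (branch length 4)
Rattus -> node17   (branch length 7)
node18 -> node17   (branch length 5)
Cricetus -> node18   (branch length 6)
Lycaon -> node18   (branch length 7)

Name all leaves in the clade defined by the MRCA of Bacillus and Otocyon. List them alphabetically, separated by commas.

Bacillus, Danio, Otocyon, Turdus, Xenopus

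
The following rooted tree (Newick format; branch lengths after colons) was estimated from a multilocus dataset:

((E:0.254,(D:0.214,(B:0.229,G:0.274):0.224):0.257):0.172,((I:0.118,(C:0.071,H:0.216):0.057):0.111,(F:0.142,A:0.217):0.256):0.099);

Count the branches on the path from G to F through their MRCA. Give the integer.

The MRCA of G and F is the root of the tree.
From G up to that node: 4 branches. From F up to the same node: 3 branches. Total: 4 + 3 = 7.

7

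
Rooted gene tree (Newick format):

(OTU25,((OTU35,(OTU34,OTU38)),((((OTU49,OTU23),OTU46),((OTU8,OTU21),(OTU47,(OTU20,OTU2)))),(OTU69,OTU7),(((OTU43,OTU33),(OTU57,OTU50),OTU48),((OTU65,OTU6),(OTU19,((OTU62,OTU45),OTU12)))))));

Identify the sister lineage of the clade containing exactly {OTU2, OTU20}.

The clade containing exactly {OTU2, OTU20} attaches to the tree at the node subtending (OTU47,(OTU20,OTU2)).
The other lineage descending from that same node — the sister group — is the single tip OTU47.

OTU47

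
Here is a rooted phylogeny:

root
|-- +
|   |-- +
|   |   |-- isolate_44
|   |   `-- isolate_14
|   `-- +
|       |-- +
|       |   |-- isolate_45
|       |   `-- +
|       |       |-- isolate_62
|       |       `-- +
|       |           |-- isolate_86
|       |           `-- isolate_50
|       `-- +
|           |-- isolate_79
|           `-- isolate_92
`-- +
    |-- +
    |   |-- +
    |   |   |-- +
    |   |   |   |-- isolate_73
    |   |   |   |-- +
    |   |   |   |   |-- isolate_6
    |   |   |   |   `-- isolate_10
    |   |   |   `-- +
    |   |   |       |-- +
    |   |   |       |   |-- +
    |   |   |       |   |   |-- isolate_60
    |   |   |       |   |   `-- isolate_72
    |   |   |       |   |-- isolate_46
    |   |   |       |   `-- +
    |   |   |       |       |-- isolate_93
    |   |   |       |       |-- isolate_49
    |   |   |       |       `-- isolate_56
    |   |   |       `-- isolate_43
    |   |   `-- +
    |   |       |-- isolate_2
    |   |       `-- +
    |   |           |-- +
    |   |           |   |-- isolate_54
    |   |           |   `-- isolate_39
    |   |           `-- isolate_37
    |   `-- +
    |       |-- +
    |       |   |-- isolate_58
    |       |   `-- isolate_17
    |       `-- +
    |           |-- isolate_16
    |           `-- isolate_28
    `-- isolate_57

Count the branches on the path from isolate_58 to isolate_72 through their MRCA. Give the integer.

9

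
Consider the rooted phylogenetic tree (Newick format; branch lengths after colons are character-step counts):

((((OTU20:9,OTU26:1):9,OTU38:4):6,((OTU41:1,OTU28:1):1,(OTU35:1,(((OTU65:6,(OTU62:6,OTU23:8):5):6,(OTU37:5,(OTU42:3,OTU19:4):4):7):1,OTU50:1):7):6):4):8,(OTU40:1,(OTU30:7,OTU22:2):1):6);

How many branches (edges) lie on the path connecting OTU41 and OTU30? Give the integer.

The MRCA of OTU41 and OTU30 is the root of the tree.
From OTU41 up to that node: 4 branches. From OTU30 up to the same node: 3 branches. Total: 4 + 3 = 7.

7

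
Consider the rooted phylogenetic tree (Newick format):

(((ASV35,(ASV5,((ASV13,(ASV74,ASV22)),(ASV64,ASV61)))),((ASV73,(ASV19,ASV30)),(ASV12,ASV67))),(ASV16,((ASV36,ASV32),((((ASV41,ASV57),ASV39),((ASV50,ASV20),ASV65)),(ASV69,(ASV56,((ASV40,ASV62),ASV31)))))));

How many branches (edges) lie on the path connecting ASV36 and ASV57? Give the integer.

7

The MRCA of ASV36 and ASV57 is the node subtending ((ASV36,ASV32),((((ASV41,ASV57),ASV39),((ASV50,ASV20),ASV65)),(ASV69,(ASV56,((ASV40,ASV62),ASV31))))).
From ASV36 up to that node: 2 branches. From ASV57 up to the same node: 5 branches. Total: 2 + 5 = 7.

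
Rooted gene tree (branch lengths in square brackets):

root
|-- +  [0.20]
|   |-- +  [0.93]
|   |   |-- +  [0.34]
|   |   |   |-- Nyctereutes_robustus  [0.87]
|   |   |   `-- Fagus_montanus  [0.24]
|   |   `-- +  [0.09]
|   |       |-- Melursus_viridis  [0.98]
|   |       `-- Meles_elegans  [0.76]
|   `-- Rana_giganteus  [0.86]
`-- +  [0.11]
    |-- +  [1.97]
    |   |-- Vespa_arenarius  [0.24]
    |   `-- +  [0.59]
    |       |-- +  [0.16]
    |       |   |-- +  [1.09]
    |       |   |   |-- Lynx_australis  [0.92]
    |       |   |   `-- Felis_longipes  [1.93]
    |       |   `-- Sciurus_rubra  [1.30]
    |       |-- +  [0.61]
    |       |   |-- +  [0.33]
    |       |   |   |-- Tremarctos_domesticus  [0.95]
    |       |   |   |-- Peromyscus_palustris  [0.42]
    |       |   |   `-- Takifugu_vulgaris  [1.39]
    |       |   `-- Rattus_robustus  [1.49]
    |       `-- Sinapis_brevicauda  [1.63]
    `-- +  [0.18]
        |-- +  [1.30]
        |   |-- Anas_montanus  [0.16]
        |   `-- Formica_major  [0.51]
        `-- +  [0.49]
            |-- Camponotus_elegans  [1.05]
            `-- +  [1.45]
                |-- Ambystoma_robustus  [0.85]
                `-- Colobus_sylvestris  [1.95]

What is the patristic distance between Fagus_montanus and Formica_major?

The path runs Fagus_montanus → … → MRCA → … → Formica_major; the MRCA is the root of the tree.
Branch lengths along that path: 0.24 + 0.34 + 0.93 + 0.20 + 0.11 + 0.18 + 1.30 + 0.51 = 3.81.

3.81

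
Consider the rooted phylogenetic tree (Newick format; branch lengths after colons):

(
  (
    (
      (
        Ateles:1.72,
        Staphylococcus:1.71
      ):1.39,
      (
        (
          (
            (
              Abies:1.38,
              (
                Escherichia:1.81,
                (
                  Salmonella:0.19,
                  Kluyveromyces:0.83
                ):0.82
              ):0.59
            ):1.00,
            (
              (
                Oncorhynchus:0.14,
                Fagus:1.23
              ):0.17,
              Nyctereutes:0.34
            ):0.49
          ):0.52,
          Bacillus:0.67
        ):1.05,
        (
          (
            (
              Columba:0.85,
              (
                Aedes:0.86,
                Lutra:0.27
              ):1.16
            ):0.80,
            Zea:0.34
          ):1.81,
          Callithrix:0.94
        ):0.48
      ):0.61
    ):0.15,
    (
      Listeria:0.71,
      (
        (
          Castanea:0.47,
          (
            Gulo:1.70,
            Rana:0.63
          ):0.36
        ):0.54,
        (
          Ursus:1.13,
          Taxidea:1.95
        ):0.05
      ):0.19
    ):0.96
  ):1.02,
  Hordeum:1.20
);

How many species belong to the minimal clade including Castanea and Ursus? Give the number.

5

The MRCA of Castanea and Ursus is the node subtending ((Castanea,(Gulo,Rana)),(Ursus,Taxidea)).
That clade contains 5 terminal taxa: Castanea, Gulo, Rana, Taxidea, Ursus.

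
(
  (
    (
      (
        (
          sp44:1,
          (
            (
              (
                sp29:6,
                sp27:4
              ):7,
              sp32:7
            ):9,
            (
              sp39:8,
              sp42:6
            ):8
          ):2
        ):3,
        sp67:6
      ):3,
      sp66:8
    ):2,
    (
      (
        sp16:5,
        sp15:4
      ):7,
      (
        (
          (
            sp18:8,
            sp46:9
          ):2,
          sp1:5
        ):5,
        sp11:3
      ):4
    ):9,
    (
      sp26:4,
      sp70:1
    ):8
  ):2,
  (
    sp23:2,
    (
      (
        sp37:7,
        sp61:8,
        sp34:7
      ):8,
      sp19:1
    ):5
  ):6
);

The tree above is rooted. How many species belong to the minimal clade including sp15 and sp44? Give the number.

The MRCA of sp15 and sp44 is the node subtending ((((sp44,(((sp29,sp27),sp32),(sp39,sp42))),sp67),sp66),((sp16,sp15),(((sp18,sp46),sp1),sp11)),(sp26,sp70)).
That clade contains 16 terminal taxa: sp1, sp11, sp15, sp16, sp18, sp26, sp27, sp29, sp32, sp39, sp42, sp44, sp46, sp66, sp67, sp70.

16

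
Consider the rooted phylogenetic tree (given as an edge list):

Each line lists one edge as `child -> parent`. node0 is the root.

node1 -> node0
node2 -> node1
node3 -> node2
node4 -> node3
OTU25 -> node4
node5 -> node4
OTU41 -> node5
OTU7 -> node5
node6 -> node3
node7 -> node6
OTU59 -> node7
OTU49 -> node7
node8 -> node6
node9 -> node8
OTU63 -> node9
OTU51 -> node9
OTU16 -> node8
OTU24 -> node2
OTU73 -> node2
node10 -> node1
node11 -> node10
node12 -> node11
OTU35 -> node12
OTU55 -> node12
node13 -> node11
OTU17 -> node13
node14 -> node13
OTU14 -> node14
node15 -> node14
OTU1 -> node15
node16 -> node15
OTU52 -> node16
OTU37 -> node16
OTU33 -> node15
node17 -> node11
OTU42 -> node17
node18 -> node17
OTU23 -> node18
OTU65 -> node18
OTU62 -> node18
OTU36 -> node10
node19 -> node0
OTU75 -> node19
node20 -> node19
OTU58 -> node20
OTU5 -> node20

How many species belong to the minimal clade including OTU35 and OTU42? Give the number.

12

The MRCA of OTU35 and OTU42 is the node subtending ((OTU35,OTU55),(OTU17,(OTU14,(OTU1,(OTU52,OTU37),OTU33))),(OTU42,(OTU23,OTU65,OTU62))).
That clade contains 12 terminal taxa: OTU1, OTU14, OTU17, OTU23, OTU33, OTU35, OTU37, OTU42, OTU52, OTU55, OTU62, OTU65.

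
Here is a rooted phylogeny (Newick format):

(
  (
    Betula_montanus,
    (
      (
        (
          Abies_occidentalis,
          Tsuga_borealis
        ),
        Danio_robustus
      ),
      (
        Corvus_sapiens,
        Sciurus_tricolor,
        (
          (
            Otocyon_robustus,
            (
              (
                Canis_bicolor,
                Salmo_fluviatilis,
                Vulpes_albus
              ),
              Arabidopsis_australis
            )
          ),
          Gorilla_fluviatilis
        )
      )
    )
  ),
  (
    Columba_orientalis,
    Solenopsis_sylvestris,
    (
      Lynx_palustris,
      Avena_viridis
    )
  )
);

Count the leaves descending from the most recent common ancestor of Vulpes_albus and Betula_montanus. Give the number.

The MRCA of Vulpes_albus and Betula_montanus is the node subtending (Betula_montanus,(((Abies_occidentalis,Tsuga_borealis),Danio_robustus),(Corvus_sapiens,Sciurus_tricolor,((Otocyon_robustus,((Canis_bicolor,Salmo_fluviatilis,Vulpes_albus),Arabidopsis_australis)),Gorilla_fluviatilis)))).
That clade contains 12 terminal taxa: Abies_occidentalis, Arabidopsis_australis, Betula_montanus, Canis_bicolor, Corvus_sapiens, Danio_robustus, Gorilla_fluviatilis, Otocyon_robustus, Salmo_fluviatilis, Sciurus_tricolor, Tsuga_borealis, Vulpes_albus.

12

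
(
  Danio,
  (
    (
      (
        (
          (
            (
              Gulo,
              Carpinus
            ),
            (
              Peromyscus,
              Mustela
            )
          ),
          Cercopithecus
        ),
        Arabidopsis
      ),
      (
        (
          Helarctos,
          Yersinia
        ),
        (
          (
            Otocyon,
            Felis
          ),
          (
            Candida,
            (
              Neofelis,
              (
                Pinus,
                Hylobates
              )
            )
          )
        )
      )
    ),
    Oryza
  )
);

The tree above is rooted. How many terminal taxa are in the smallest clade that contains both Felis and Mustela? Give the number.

14

The MRCA of Felis and Mustela is the node subtending (((((Gulo,Carpinus),(Peromyscus,Mustela)),Cercopithecus),Arabidopsis),((Helarctos,Yersinia),((Otocyon,Felis),(Candida,(Neofelis,(Pinus,Hylobates)))))).
That clade contains 14 terminal taxa: Arabidopsis, Candida, Carpinus, Cercopithecus, Felis, Gulo, Helarctos, Hylobates, Mustela, Neofelis, Otocyon, Peromyscus, Pinus, Yersinia.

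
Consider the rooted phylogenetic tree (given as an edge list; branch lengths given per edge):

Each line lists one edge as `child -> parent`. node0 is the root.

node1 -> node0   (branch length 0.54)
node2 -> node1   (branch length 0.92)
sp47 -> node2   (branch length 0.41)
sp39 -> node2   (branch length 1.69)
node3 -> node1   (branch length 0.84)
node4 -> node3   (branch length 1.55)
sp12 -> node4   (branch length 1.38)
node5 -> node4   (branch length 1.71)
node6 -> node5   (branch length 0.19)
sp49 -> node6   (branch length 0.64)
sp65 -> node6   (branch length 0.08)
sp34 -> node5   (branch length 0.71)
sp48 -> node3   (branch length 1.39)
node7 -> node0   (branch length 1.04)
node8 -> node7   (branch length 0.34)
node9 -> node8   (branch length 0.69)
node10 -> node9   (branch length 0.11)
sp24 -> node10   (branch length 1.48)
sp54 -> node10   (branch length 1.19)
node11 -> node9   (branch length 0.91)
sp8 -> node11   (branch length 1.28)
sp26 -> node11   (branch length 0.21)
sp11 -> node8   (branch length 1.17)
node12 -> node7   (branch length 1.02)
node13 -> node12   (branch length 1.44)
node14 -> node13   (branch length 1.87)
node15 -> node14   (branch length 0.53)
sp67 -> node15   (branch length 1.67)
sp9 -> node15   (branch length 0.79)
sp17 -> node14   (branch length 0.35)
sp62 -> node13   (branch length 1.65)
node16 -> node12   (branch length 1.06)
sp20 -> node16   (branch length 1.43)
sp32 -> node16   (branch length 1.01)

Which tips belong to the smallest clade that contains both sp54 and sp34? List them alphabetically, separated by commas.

Tracing sp54: it sits inside (sp24,sp54).
Tracing sp34: it sits inside ((sp49,sp65),sp34).
The smallest clade enclosing both is the whole tree (their MRCA is the root), so the answer is all 18 tips in alphabetical order.

sp11, sp12, sp17, sp20, sp24, sp26, sp32, sp34, sp39, sp47, sp48, sp49, sp54, sp62, sp65, sp67, sp8, sp9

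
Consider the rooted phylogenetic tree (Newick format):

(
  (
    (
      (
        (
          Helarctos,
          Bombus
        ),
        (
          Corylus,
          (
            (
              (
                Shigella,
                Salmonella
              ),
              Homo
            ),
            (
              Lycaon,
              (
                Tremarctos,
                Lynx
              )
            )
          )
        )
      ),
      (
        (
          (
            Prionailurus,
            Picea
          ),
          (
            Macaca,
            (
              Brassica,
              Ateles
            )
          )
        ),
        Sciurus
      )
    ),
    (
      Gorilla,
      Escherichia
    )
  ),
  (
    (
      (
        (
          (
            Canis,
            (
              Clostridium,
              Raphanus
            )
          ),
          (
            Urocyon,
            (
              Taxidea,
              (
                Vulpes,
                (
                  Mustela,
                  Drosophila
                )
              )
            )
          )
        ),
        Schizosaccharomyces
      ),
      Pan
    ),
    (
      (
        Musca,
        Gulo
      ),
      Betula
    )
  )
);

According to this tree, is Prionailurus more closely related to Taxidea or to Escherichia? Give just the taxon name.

The MRCA of Prionailurus and Escherichia subtends ((((Helarctos,Bombus),(Corylus,(((Shigella,Salmonella),Homo),(Lycaon,(Tremarctos,Lynx))))),(((Prionailurus,Picea),(Macaca,(Brassica,Ateles))),Sciurus)),(Gorilla,Escherichia)) (17 taxa).
The MRCA of Prionailurus and Taxidea is the root, subtending the entire tree (30 taxa).
The first is nested inside the second, so Prionailurus shares a more recent common ancestor with Escherichia.

Escherichia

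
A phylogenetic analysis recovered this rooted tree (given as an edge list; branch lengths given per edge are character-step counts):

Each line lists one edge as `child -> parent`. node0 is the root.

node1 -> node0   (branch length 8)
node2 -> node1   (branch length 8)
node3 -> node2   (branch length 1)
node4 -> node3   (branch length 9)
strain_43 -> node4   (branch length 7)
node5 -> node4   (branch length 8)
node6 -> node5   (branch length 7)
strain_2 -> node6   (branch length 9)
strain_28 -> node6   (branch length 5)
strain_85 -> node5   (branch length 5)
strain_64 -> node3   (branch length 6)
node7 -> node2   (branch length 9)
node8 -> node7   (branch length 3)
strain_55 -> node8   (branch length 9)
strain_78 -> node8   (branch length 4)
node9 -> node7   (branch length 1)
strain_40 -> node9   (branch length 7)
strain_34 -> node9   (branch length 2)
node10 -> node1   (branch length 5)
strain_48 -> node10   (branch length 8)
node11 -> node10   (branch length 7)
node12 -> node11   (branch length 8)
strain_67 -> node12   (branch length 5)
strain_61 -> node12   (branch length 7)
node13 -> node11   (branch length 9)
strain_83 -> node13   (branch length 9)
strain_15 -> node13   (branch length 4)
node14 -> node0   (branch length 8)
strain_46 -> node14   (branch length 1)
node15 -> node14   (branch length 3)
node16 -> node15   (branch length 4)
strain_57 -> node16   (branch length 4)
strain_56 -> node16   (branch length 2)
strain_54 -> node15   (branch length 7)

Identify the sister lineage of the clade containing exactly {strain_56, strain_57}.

The clade containing exactly {strain_56, strain_57} attaches to the tree at the node subtending ((strain_57,strain_56),strain_54).
The other lineage descending from that same node — the sister group — is the single tip strain_54.

strain_54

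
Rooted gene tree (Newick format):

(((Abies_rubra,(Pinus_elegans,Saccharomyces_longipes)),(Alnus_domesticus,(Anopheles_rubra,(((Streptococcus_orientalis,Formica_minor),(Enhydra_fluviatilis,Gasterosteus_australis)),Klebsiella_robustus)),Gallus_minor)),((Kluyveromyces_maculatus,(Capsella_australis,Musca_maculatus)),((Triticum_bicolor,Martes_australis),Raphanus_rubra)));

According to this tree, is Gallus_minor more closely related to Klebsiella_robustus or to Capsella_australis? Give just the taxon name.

The MRCA of Gallus_minor and Klebsiella_robustus subtends (Alnus_domesticus,(Anopheles_rubra,(((Streptococcus_orientalis,Formica_minor),(Enhydra_fluviatilis,Gasterosteus_australis)),Klebsiella_robustus)),Gallus_minor) (8 taxa).
The MRCA of Gallus_minor and Capsella_australis is the root, subtending the entire tree (17 taxa).
The first is nested inside the second, so Gallus_minor shares a more recent common ancestor with Klebsiella_robustus.

Klebsiella_robustus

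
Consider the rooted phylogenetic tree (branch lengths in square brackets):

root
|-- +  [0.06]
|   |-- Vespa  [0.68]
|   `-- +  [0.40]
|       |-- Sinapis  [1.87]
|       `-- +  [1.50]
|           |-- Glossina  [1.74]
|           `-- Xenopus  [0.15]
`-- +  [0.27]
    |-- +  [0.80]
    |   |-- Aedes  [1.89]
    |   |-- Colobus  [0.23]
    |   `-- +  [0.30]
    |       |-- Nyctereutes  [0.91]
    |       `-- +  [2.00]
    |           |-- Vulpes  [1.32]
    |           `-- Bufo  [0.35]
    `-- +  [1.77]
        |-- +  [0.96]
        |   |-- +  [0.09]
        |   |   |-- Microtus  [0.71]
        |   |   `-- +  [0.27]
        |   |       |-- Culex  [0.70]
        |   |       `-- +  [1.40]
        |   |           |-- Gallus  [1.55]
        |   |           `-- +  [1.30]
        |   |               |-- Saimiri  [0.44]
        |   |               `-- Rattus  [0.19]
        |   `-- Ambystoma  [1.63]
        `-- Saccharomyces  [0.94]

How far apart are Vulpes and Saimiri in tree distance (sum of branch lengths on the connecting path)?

10.65

The path runs Vulpes → … → MRCA → … → Saimiri; the MRCA is the node subtending ((Aedes,Colobus,(Nyctereutes,(Vulpes,Bufo))),(((Microtus,(Culex,(Gallus,(Saimiri,Rattus)))),Ambystoma),Saccharomyces)).
Branch lengths along that path: 1.32 + 2.00 + 0.30 + 0.80 + 1.77 + 0.96 + 0.09 + 0.27 + 1.40 + 1.30 + 0.44 = 10.65.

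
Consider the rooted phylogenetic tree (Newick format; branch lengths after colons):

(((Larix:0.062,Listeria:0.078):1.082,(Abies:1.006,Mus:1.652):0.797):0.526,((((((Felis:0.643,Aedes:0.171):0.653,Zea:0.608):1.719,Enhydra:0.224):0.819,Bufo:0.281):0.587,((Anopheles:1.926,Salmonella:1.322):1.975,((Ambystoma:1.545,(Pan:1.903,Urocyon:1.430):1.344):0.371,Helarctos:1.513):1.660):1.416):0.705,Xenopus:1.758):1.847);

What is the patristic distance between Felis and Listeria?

8.659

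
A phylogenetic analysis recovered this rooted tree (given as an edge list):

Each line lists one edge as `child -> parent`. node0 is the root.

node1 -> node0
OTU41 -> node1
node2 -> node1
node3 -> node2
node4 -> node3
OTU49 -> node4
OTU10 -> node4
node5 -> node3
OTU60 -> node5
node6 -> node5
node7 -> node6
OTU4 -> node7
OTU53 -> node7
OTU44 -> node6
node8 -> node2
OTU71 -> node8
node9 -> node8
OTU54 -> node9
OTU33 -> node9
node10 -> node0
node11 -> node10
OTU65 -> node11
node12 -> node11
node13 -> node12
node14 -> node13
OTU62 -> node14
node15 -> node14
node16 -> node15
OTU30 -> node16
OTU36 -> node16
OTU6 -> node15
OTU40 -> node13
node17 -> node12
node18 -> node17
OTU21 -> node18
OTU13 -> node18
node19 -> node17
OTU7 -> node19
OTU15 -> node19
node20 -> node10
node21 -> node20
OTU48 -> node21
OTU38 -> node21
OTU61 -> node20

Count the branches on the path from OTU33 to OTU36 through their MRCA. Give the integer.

The MRCA of OTU33 and OTU36 is the root of the tree.
From OTU33 up to that node: 5 branches. From OTU36 up to the same node: 8 branches. Total: 5 + 8 = 13.

13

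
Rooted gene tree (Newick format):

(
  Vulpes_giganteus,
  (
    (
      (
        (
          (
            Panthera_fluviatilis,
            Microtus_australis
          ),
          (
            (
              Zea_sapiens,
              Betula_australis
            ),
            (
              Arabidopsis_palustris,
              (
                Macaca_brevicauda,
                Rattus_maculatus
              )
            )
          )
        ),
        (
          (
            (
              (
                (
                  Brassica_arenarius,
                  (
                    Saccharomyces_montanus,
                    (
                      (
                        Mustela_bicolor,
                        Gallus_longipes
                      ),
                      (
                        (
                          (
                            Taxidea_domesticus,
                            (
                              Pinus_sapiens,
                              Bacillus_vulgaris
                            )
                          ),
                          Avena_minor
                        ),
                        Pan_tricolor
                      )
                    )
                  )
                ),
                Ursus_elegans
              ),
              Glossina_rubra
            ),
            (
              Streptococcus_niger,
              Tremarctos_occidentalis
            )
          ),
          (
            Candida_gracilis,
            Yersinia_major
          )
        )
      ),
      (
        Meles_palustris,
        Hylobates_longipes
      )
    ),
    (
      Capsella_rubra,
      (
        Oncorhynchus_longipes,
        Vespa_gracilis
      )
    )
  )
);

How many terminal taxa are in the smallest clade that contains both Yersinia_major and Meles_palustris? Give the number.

24

The MRCA of Yersinia_major and Meles_palustris is the node subtending ((((Panthera_fluviatilis,Microtus_australis),((Zea_sapiens,Betula_australis),(Arabidopsis_palustris,(Macaca_brevicauda,Rattus_maculatus)))),(((((Brassica_arenarius,(Saccharomyces_montanus,((Mustela_bicolor,Gallus_longipes),(((Taxidea_domesticus,(Pinus_sapiens,Bacillus_vulgaris)),Avena_minor),Pan_tricolor)))),Ursus_elegans),Glossina_rubra),(Streptococcus_niger,Tremarctos_occidentalis)),(Candida_gracilis,Yersinia_major))),(Meles_palustris,Hylobates_longipes)).
That clade contains 24 terminal taxa: Arabidopsis_palustris, Avena_minor, Bacillus_vulgaris, Betula_australis, Brassica_arenarius, Candida_gracilis, Gallus_longipes, Glossina_rubra, Hylobates_longipes, Macaca_brevicauda, Meles_palustris, Microtus_australis, Mustela_bicolor, Pan_tricolor, Panthera_fluviatilis, Pinus_sapiens, Rattus_maculatus, Saccharomyces_montanus, Streptococcus_niger, Taxidea_domesticus, Tremarctos_occidentalis, Ursus_elegans, Yersinia_major, Zea_sapiens.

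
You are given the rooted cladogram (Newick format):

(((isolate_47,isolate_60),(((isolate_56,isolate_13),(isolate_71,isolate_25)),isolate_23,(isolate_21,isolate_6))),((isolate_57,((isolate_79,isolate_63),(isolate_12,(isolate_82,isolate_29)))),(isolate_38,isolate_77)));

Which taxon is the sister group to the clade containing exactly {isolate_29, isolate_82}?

The clade containing exactly {isolate_29, isolate_82} attaches to the tree at the node subtending (isolate_12,(isolate_82,isolate_29)).
The other lineage descending from that same node — the sister group — is the single tip isolate_12.

isolate_12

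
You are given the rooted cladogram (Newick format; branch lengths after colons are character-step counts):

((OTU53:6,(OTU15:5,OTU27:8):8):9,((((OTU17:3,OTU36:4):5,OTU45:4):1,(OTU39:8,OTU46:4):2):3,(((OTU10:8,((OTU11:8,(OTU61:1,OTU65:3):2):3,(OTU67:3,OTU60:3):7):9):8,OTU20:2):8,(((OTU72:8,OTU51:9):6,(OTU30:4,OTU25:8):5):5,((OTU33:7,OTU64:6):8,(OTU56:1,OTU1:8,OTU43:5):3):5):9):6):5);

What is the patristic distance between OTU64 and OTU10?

The path runs OTU64 → … → MRCA → … → OTU10; the MRCA is the node subtending (((OTU10,((OTU11,(OTU61,OTU65)),(OTU67,OTU60))),OTU20),(((OTU72,OTU51),(OTU30,OTU25)),((OTU33,OTU64),(OTU56,OTU1,OTU43)))).
Branch lengths along that path: 6 + 8 + 5 + 9 + 8 + 8 + 8 = 52.

52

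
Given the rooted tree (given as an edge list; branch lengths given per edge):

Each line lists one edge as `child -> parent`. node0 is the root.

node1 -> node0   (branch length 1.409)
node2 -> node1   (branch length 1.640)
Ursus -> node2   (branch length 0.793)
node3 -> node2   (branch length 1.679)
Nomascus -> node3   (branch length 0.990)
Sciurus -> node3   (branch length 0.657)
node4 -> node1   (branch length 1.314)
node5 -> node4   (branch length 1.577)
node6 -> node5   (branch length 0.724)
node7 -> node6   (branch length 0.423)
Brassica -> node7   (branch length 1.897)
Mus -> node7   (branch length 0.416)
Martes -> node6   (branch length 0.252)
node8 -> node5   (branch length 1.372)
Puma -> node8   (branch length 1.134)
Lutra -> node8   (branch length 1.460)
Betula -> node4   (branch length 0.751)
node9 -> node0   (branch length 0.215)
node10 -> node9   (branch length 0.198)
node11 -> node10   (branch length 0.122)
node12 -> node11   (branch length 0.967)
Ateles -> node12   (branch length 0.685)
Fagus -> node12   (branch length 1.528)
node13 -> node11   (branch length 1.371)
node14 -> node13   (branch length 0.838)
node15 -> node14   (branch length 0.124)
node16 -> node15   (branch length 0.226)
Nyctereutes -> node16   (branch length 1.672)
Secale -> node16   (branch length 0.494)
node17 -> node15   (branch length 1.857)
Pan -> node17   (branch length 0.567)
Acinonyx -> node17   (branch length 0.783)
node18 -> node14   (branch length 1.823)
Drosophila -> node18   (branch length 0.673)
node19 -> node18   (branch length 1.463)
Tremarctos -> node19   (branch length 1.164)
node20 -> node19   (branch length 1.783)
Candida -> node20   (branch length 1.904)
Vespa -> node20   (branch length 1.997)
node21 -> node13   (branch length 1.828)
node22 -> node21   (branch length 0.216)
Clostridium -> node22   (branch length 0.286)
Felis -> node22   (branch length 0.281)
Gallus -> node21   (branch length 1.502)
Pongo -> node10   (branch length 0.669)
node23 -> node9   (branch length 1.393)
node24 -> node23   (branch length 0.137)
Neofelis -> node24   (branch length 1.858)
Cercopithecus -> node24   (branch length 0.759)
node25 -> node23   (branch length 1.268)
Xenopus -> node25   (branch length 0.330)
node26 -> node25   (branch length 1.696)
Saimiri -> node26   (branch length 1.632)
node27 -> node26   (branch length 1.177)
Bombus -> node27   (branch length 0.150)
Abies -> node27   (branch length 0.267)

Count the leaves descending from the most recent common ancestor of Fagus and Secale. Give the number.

13

The MRCA of Fagus and Secale is the node subtending ((Ateles,Fagus),((((Nyctereutes,Secale),(Pan,Acinonyx)),(Drosophila,(Tremarctos,(Candida,Vespa)))),((Clostridium,Felis),Gallus))).
That clade contains 13 terminal taxa: Acinonyx, Ateles, Candida, Clostridium, Drosophila, Fagus, Felis, Gallus, Nyctereutes, Pan, Secale, Tremarctos, Vespa.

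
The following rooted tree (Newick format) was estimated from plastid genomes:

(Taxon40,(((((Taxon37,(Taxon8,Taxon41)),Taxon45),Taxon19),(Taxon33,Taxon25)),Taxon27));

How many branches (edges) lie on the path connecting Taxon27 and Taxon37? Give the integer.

The MRCA of Taxon27 and Taxon37 is the node subtending (((((Taxon37,(Taxon8,Taxon41)),Taxon45),Taxon19),(Taxon33,Taxon25)),Taxon27).
From Taxon27 up to that node: 1 branch. From Taxon37 up to the same node: 5 branches. Total: 1 + 5 = 6.

6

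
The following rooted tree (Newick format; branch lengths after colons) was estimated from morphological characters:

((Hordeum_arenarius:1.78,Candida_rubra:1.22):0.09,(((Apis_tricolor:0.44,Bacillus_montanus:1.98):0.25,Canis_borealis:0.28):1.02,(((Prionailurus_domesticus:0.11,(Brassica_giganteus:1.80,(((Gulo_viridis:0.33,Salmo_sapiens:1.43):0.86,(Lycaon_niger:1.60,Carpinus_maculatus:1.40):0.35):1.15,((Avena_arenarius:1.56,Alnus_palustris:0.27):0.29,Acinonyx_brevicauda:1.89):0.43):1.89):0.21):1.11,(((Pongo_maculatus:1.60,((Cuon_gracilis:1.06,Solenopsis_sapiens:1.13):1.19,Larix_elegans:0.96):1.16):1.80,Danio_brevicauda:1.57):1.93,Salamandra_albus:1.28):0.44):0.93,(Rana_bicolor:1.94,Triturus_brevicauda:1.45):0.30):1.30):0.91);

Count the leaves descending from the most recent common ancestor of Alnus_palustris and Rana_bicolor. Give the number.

17

The MRCA of Alnus_palustris and Rana_bicolor is the node subtending (((Prionailurus_domesticus,(Brassica_giganteus,(((Gulo_viridis,Salmo_sapiens),(Lycaon_niger,Carpinus_maculatus)),((Avena_arenarius,Alnus_palustris),Acinonyx_brevicauda)))),(((Pongo_maculatus,((Cuon_gracilis,Solenopsis_sapiens),Larix_elegans)),Danio_brevicauda),Salamandra_albus)),(Rana_bicolor,Triturus_brevicauda)).
That clade contains 17 terminal taxa: Acinonyx_brevicauda, Alnus_palustris, Avena_arenarius, Brassica_giganteus, Carpinus_maculatus, Cuon_gracilis, Danio_brevicauda, Gulo_viridis, Larix_elegans, Lycaon_niger, Pongo_maculatus, Prionailurus_domesticus, Rana_bicolor, Salamandra_albus, Salmo_sapiens, Solenopsis_sapiens, Triturus_brevicauda.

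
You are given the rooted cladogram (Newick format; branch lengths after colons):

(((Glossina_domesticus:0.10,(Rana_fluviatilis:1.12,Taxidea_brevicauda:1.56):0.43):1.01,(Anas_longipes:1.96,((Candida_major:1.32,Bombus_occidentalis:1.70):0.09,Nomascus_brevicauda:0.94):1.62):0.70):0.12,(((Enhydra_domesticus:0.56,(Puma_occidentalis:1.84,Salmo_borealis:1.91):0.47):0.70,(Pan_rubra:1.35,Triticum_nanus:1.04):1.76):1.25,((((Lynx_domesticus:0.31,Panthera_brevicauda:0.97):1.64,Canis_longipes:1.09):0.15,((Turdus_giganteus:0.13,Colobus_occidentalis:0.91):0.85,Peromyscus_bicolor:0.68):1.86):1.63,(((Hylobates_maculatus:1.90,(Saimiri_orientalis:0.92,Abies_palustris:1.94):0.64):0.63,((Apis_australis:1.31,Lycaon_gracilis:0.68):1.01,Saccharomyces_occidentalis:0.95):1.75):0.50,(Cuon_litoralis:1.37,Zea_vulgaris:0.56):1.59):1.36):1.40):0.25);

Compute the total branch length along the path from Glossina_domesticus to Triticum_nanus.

5.53

The path runs Glossina_domesticus → … → MRCA → … → Triticum_nanus; the MRCA is the root of the tree.
Branch lengths along that path: 0.10 + 1.01 + 0.12 + 0.25 + 1.25 + 1.76 + 1.04 = 5.53.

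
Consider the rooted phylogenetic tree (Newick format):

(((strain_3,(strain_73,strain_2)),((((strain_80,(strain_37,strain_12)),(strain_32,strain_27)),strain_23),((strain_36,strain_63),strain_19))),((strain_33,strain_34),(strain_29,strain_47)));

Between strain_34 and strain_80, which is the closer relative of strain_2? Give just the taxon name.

The MRCA of strain_2 and strain_80 subtends ((strain_3,(strain_73,strain_2)),((((strain_80,(strain_37,strain_12)),(strain_32,strain_27)),strain_23),((strain_36,strain_63),strain_19))) (12 taxa).
The MRCA of strain_2 and strain_34 is the root, subtending the entire tree (16 taxa).
The first is nested inside the second, so strain_2 shares a more recent common ancestor with strain_80.

strain_80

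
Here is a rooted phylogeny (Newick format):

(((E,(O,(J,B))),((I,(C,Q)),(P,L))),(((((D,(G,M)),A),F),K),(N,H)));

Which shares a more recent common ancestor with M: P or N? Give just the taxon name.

N

The MRCA of M and N subtends (((((D,(G,M)),A),F),K),(N,H)) (8 taxa).
The MRCA of M and P is the root, subtending the entire tree (17 taxa).
The first is nested inside the second, so M shares a more recent common ancestor with N.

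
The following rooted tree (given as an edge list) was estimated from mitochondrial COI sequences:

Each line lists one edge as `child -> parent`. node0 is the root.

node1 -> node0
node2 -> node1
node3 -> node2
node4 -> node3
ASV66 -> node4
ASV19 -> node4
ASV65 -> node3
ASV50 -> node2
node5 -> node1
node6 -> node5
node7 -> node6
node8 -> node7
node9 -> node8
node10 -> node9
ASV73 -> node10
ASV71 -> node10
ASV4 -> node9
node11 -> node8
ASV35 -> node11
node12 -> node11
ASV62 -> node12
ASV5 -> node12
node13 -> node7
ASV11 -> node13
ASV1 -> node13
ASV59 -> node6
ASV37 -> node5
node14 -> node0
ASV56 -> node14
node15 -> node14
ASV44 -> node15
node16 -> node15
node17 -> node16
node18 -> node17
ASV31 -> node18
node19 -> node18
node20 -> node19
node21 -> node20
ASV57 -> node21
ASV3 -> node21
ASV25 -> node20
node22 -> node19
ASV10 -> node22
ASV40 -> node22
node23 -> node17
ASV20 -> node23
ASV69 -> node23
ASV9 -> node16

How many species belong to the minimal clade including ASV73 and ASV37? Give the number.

The MRCA of ASV73 and ASV37 is the node subtending ((((((ASV73,ASV71),ASV4),(ASV35,(ASV62,ASV5))),(ASV11,ASV1)),ASV59),ASV37).
That clade contains 10 terminal taxa: ASV1, ASV11, ASV35, ASV37, ASV4, ASV5, ASV59, ASV62, ASV71, ASV73.

10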